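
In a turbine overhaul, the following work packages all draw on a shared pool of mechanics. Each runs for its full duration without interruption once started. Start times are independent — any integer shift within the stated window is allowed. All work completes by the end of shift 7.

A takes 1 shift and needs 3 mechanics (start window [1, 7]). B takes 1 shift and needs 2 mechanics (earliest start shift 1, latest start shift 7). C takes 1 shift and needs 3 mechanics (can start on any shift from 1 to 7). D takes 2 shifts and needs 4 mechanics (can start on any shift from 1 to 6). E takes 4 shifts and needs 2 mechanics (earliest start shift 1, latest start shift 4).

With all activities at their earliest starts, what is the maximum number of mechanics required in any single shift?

14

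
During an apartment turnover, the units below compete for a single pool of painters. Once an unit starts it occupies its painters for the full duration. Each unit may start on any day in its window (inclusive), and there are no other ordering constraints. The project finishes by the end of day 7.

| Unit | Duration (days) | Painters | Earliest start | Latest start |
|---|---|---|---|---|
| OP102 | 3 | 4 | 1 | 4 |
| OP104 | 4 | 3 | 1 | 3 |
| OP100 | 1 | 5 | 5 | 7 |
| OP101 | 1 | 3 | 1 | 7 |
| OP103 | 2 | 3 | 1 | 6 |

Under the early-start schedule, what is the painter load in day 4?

3

At early start, day 4 has: OP104.
Demand: 3 = 3.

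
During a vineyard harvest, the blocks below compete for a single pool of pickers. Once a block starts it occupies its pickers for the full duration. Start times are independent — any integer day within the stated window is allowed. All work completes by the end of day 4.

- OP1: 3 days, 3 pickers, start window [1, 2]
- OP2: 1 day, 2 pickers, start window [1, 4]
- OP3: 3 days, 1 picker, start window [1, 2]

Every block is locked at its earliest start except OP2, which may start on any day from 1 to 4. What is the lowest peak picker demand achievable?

4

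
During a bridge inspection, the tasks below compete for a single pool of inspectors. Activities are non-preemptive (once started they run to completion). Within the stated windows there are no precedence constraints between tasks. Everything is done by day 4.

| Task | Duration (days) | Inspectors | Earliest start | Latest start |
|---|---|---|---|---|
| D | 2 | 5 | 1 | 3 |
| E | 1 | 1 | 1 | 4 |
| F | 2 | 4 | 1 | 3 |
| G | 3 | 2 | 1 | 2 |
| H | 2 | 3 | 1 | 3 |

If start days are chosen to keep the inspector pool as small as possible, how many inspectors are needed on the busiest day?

Early-start (D@1, E@1, F@1, G@1, H@1) gives peak 15: d1:15  d2:14  d3:2  d4:0.
Shift F→3, H→3.
Schedule D@1, E@1, F@3, G@1, H@3: d1:8  d2:7  d3:9  d4:7 — peak 9.

9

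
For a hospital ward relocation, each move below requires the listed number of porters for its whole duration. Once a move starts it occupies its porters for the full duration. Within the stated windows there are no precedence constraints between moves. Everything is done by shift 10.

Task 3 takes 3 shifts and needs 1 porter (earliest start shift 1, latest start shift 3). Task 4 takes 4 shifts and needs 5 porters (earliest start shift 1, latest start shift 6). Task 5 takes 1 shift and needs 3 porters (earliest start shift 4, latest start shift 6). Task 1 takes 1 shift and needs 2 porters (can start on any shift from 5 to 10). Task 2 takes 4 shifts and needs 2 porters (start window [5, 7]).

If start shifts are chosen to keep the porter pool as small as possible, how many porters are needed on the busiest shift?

6

Early-start (Task 3@1, Task 4@1, Task 5@4, Task 1@5, Task 2@5) gives peak 8: s1:6  s2:6  s3:6  s4:8  s5:4  s6:2  s7:2  s8:2  s9:0  s10:0.
Shift Task 5→5, Task 2→6.
Schedule Task 3@1, Task 4@1, Task 5@5, Task 1@5, Task 2@6: s1:6  s2:6  s3:6  s4:5  s5:5  s6:2  s7:2  s8:2  s9:2  s10:0 — peak 6.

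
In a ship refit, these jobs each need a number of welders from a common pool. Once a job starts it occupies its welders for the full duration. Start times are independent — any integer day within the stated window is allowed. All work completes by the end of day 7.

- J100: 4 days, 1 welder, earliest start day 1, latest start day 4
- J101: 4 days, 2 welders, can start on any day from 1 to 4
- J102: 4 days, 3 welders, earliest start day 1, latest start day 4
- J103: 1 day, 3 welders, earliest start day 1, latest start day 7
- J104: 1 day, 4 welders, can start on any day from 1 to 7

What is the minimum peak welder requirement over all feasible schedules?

Early-start (J100@1, J101@1, J102@1, J103@1, J104@1) gives peak 13: d1:13  d2:6  d3:6  d4:6  d5:0  d6:0  d7:0.
Shift J103→5, J104→6.
Schedule J100@1, J101@1, J102@1, J103@5, J104@6: d1:6  d2:6  d3:6  d4:6  d5:3  d6:4  d7:0 — peak 6.

6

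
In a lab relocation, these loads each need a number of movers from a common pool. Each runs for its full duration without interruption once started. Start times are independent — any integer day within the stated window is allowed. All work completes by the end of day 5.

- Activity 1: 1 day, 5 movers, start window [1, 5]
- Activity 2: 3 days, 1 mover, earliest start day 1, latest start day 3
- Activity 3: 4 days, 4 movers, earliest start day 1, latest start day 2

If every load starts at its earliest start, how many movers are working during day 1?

At early start, day 1 has: Activity 1, Activity 2, Activity 3.
Demand: 5 + 1 + 4 = 10.

10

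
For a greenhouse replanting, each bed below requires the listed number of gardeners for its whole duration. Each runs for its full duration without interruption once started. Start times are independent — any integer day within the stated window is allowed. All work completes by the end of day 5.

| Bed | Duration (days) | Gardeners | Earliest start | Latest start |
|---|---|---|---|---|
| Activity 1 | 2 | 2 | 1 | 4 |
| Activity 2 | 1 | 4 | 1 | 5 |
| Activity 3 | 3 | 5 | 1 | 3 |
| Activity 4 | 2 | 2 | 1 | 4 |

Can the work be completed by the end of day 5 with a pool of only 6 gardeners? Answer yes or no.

no

The minimum achievable peak is 7; 6 < 7, so no feasible schedule stays within the cap.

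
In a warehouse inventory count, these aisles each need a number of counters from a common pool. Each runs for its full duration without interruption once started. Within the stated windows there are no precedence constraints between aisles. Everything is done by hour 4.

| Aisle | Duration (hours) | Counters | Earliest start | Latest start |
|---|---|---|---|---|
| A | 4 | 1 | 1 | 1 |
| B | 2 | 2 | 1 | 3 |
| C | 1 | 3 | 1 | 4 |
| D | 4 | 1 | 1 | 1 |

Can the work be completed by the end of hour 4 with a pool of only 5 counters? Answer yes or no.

Schedule A@1, B@1, C@3, D@1: h1:4  h2:4  h3:5  h4:2 — peak 5 ≤ 5.

yes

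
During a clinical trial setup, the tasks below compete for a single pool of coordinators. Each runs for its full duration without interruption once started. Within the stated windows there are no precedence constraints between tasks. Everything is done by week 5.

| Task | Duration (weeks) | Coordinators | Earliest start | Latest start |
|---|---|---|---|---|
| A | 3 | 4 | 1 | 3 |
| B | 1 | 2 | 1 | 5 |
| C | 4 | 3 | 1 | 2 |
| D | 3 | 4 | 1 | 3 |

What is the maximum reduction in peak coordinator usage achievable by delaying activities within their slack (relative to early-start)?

Early-start peak: w1:13  w2:11  w3:11  w4:3  w5:0 ⇒ 13.
Leveled (A@1, B@1, C@1, D@2): w1:9  w2:11  w3:11  w4:7  w5:0 ⇒ 11.
Reduction 13 − 11 = 2.

2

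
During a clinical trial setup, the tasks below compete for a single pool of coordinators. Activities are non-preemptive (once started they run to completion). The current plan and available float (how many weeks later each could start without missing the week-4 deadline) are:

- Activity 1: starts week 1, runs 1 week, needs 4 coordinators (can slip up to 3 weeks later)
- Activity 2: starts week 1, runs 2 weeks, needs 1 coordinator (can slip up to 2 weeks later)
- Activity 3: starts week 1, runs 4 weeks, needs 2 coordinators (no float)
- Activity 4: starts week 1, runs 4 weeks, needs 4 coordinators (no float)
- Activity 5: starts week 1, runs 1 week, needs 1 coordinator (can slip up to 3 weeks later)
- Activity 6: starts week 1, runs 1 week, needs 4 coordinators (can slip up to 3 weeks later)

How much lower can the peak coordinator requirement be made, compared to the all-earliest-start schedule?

Early-start peak: w1:16  w2:7  w3:6  w4:6 ⇒ 16.
Leveled (Activity 1@1, Activity 2@2, Activity 3@1, Activity 4@1, Activity 5@2, Activity 6@4): w1:10  w2:8  w3:7  w4:10 ⇒ 10.
Reduction 16 − 10 = 6.

6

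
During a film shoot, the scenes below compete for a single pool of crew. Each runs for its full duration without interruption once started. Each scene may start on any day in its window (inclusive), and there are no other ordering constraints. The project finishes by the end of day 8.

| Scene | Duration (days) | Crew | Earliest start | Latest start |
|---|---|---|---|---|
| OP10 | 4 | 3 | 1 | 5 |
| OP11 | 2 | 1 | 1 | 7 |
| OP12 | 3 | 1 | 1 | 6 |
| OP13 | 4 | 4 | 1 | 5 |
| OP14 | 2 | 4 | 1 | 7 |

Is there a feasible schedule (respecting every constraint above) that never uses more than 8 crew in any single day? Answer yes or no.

yes

Schedule OP10@1, OP11@1, OP12@5, OP13@3, OP14@7: d1:4  d2:4  d3:7  d4:7  d5:5  d6:5  d7:5  d8:4 — peak 7 ≤ 8.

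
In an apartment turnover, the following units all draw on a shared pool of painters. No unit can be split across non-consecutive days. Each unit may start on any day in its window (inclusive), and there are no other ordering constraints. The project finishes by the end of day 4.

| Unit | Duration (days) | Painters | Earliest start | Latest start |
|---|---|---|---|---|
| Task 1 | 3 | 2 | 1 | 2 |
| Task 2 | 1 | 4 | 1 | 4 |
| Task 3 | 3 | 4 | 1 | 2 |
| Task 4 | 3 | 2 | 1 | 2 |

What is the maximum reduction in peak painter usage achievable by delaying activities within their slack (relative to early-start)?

4

Early-start peak: d1:12  d2:8  d3:8  d4:0 ⇒ 12.
Leveled (Task 1@1, Task 2@1, Task 3@2, Task 4@1): d1:8  d2:8  d3:8  d4:4 ⇒ 8.
Reduction 12 − 8 = 4.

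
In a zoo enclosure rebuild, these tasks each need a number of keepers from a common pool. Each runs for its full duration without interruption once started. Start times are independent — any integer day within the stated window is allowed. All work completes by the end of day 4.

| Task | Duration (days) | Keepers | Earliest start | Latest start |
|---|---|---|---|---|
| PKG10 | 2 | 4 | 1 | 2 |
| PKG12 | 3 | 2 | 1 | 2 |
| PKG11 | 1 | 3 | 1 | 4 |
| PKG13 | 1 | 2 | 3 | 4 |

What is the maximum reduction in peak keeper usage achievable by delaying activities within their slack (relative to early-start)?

Early-start peak: d1:9  d2:6  d3:4  d4:0 ⇒ 9.
Leveled (PKG10@1, PKG12@1, PKG11@3, PKG13@4): d1:6  d2:6  d3:5  d4:2 ⇒ 6.
Reduction 9 − 6 = 3.

3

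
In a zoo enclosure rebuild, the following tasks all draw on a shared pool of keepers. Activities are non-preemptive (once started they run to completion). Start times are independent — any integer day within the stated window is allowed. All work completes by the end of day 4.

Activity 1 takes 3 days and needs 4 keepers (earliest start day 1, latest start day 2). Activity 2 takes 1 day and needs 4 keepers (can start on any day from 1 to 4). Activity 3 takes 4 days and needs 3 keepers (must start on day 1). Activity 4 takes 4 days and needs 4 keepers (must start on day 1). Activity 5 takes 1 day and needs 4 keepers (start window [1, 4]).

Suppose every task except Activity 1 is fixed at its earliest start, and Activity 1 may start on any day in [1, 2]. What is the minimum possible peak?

Activity 1@1: d1:19  d2:11  d3:11  d4:7 → peak 19
Activity 1@2: d1:15  d2:11  d3:11  d4:11 → peak 15
Best is Activity 1@2, peak 15.

15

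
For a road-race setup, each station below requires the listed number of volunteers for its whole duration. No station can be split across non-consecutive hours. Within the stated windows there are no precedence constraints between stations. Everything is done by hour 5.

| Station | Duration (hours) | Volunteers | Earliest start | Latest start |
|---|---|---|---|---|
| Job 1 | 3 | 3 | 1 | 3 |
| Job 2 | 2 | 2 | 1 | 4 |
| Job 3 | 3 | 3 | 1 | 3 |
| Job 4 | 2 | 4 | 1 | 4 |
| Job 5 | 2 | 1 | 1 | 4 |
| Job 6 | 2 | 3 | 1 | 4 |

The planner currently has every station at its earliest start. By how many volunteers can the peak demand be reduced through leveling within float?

8

Early-start peak: h1:16  h2:16  h3:6  h4:0  h5:0 ⇒ 16.
Leveled (Job 1@1, Job 2@1, Job 3@1, Job 4@4, Job 5@3, Job 6@4): h1:8  h2:8  h3:7  h4:8  h5:7 ⇒ 8.
Reduction 16 − 8 = 8.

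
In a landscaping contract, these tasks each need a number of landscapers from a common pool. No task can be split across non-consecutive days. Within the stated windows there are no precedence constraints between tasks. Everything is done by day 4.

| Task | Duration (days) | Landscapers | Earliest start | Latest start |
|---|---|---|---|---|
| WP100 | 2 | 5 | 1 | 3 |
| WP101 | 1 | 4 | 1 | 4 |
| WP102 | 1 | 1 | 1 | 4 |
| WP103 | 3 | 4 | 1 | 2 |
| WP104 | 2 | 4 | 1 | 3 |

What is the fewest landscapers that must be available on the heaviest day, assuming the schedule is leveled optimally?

Early-start (WP100@1, WP101@1, WP102@1, WP103@1, WP104@1) gives peak 18: d1:18  d2:13  d3:4  d4:0.
Shift WP102→3, WP103→2, WP104→3.
Schedule WP100@1, WP101@1, WP102@3, WP103@2, WP104@3: d1:9  d2:9  d3:9  d4:8 — peak 9.
Total landscaper-days = 35 over 4 days ⇒ peak ≥ ⌈35/4⌉ = 9, so 9 is optimal.

9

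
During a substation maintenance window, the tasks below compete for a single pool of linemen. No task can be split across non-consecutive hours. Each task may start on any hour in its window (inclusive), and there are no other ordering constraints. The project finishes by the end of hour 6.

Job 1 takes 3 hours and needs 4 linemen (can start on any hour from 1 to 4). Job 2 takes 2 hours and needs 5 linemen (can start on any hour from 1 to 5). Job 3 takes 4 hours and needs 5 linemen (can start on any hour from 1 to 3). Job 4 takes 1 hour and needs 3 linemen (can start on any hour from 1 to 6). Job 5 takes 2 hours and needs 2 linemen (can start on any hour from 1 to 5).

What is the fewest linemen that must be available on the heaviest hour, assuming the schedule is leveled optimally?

9

Early-start (Job 1@1, Job 2@1, Job 3@1, Job 4@1, Job 5@1) gives peak 19: h1:19  h2:16  h3:9  h4:5  h5:0  h6:0.
Shift Job 3→3, Job 4→4, Job 5→5.
Schedule Job 1@1, Job 2@1, Job 3@3, Job 4@4, Job 5@5: h1:9  h2:9  h3:9  h4:8  h5:7  h6:7 — peak 9.
Total lineman-hours = 49 over 6 hours ⇒ peak ≥ ⌈49/6⌉ = 9, so 9 is optimal.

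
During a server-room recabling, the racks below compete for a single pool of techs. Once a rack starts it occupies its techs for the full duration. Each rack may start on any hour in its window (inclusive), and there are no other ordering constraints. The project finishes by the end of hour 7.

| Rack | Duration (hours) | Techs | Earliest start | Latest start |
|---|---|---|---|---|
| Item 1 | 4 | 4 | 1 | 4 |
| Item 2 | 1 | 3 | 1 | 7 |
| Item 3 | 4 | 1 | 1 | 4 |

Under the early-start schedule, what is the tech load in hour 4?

At early start, hour 4 has: Item 1, Item 3.
Demand: 4 + 1 = 5.

5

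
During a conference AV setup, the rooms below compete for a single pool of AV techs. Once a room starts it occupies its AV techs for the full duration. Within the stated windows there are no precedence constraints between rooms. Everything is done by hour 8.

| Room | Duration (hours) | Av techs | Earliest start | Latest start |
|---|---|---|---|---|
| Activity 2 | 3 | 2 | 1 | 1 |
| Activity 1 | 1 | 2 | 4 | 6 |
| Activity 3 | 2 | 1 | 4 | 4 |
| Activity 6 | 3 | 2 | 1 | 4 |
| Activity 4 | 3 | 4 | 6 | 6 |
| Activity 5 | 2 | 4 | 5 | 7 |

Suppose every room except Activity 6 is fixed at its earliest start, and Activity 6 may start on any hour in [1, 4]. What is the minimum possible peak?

8

Activity 6@1: h1:4  h2:4  h3:4  h4:3  h5:5  h6:8  h7:4  h8:4 → peak 8
Activity 6@2: h1:2  h2:4  h3:4  h4:5  h5:5  h6:8  h7:4  h8:4 → peak 8
Activity 6@3: h1:2  h2:2  h3:4  h4:5  h5:7  h6:8  h7:4  h8:4 → peak 8
Activity 6@4: h1:2  h2:2  h3:2  h4:5  h5:7  h6:10  h7:4  h8:4 → peak 10
Best is Activity 6@1, peak 8.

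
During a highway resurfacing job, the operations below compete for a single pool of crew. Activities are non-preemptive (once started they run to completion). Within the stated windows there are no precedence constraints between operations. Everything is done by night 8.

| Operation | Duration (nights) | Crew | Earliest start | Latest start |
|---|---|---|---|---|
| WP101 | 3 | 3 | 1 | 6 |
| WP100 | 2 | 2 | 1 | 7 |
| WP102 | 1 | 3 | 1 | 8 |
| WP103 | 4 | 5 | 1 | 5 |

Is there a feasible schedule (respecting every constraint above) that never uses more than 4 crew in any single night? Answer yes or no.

Total crew member-nights = 36; over 8 nights the average is 36/8 > 4, so some night must exceed 4.

no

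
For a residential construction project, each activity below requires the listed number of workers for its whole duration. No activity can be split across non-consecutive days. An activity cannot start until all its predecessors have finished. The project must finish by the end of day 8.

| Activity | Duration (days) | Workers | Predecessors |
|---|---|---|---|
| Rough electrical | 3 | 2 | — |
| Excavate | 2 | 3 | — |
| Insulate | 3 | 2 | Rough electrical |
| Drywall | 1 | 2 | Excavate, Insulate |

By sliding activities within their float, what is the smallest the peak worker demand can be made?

5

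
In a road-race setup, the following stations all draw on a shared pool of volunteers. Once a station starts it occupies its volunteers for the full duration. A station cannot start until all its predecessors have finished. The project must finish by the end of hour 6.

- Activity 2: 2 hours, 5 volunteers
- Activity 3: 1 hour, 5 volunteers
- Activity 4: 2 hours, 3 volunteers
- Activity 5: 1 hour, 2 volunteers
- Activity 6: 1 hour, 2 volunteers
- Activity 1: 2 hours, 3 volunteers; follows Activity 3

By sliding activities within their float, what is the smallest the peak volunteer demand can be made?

6

Early-start (Activity 2@1, Activity 3@1, Activity 4@1, Activity 5@1, Activity 6@1, Activity 1@2) gives peak 17: h1:17  h2:11  h3:3  h4:0  h5:0  h6:0.
Shift Activity 3→3, Activity 4→4, Activity 5→4, Activity 6→6, Activity 1→5.
Schedule Activity 2@1, Activity 3@3, Activity 4@4, Activity 5@4, Activity 6@6, Activity 1@5: h1:5  h2:5  h3:5  h4:5  h5:6  h6:5 — peak 6.
Total volunteer-hours = 31 over 6 hours ⇒ peak ≥ ⌈31/6⌉ = 6, so 6 is optimal.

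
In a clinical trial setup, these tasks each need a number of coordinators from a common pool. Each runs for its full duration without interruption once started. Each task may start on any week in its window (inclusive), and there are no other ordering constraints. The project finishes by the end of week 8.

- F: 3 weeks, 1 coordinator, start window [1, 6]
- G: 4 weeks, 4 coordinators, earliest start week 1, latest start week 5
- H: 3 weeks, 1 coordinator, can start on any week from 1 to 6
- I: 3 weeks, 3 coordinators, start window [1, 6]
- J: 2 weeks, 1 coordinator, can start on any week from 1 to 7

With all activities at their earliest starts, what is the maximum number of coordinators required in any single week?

Early-start schedule: F@1, G@1, H@1, I@1, J@1.
Load per week: week 1: 10, week 2: 10, week 3: 9, week 4: 4, week 5: 0, week 6: 0, week 7: 0, week 8: 0.
Peak is 10.

10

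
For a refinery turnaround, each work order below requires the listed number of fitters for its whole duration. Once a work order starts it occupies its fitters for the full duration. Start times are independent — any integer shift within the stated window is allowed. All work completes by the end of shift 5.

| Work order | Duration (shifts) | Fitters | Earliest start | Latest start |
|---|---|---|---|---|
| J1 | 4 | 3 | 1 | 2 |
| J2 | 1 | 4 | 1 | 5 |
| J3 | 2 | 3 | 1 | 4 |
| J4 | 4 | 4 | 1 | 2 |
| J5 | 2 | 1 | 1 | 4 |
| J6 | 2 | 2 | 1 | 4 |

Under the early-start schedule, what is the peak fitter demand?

17

Early-start schedule: J1@1, J2@1, J3@1, J4@1, J5@1, J6@1.
Load per shift: shift 1: 17, shift 2: 13, shift 3: 7, shift 4: 7, shift 5: 0.
Peak is 17.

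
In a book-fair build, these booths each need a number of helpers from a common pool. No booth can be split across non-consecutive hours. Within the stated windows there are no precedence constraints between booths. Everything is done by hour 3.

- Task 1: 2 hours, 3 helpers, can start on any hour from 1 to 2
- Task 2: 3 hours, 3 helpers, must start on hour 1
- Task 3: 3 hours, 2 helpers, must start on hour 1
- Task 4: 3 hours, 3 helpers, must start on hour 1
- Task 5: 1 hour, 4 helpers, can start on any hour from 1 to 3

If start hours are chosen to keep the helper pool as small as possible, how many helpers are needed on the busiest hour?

Early-start (Task 1@1, Task 2@1, Task 3@1, Task 4@1, Task 5@1) gives peak 15: h1:15  h2:11  h3:8.
Shift Task 5→3.
Schedule Task 1@1, Task 2@1, Task 3@1, Task 4@1, Task 5@3: h1:11  h2:11  h3:12 — peak 12.
Total helper-hours = 34 over 3 hours ⇒ peak ≥ ⌈34/3⌉ = 12, so 12 is optimal.

12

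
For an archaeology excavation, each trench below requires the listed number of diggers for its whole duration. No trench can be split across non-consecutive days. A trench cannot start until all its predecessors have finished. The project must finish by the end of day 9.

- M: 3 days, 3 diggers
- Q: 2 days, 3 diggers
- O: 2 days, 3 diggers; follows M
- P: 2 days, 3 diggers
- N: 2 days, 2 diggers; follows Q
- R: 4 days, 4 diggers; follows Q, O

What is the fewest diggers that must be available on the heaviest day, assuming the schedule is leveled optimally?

6

Early-start (M@1, Q@1, O@4, P@1, N@3, R@6) gives peak 9: d1:9  d2:9  d3:5  d4:5  d5:3  d6:4  d7:4  d8:4  d9:4.
Shift P→3, N→5.
Schedule M@1, Q@1, O@4, P@3, N@5, R@6: d1:6  d2:6  d3:6  d4:6  d5:5  d6:6  d7:4  d8:4  d9:4 — peak 6.
Total digger-days = 47 over 9 days ⇒ peak ≥ ⌈47/9⌉ = 6, so 6 is optimal.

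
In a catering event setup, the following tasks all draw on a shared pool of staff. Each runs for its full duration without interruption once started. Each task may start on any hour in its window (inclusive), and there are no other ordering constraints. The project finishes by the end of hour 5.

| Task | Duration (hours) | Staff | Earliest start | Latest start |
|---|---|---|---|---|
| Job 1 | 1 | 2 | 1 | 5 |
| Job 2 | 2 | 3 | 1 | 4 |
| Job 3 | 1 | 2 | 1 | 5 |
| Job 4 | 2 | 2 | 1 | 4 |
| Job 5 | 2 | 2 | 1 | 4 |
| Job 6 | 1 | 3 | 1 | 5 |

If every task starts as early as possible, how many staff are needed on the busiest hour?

14

Early-start schedule: Job 1@1, Job 2@1, Job 3@1, Job 4@1, Job 5@1, Job 6@1.
Load per hour: hour 1: 14, hour 2: 7, hour 3: 0, hour 4: 0, hour 5: 0.
Peak is 14.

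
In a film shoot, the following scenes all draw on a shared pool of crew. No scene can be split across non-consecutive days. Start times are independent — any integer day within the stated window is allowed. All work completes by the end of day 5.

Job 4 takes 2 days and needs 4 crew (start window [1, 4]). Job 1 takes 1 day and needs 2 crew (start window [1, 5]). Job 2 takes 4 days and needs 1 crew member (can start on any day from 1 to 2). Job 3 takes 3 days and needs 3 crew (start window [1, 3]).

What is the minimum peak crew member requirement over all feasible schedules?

Early-start (Job 4@1, Job 1@1, Job 2@1, Job 3@1) gives peak 10: d1:10  d2:8  d3:4  d4:1  d5:0.
Shift Job 1→5, Job 3→3.
Schedule Job 4@1, Job 1@5, Job 2@1, Job 3@3: d1:5  d2:5  d3:4  d4:4  d5:5 — peak 5.
Total crew member-days = 23 over 5 days ⇒ peak ≥ ⌈23/5⌉ = 5, so 5 is optimal.

5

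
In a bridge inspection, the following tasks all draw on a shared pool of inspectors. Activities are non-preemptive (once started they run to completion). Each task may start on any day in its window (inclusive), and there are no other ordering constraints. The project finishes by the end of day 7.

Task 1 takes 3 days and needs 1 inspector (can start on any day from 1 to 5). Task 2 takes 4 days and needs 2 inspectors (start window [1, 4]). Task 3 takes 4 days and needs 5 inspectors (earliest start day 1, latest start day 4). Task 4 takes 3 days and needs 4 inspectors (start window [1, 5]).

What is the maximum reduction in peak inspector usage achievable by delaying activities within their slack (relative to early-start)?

5

Early-start peak: d1:12  d2:12  d3:12  d4:7  d5:0  d6:0  d7:0 ⇒ 12.
Leveled (Task 1@1, Task 2@1, Task 3@4, Task 4@1): d1:7  d2:7  d3:7  d4:7  d5:5  d6:5  d7:5 ⇒ 7.
Reduction 12 − 7 = 5.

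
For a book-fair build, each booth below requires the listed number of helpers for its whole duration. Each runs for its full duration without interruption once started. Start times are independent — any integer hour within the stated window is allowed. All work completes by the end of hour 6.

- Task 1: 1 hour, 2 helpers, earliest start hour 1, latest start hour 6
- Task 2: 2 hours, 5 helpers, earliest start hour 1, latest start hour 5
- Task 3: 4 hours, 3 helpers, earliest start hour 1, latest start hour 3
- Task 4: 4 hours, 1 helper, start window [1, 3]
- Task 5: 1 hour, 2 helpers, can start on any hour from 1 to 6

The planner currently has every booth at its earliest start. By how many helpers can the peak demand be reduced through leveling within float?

7

Early-start peak: h1:13  h2:9  h3:4  h4:4  h5:0  h6:0 ⇒ 13.
Leveled (Task 1@1, Task 2@5, Task 3@1, Task 4@1, Task 5@2): h1:6  h2:6  h3:4  h4:4  h5:5  h6:5 ⇒ 6.
Reduction 13 − 6 = 7.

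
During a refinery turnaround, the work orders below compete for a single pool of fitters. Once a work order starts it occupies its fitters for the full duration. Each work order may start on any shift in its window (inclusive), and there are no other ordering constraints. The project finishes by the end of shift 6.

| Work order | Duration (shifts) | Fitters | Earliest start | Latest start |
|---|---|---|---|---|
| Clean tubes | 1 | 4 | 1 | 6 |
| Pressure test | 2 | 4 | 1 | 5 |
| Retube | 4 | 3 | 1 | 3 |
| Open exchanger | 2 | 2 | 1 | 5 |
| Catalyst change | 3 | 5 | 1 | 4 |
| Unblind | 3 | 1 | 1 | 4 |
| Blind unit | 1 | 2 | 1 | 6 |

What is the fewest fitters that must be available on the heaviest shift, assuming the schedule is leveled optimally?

9

Early-start (Clean tubes@1, Pressure test@1, Retube@1, Open exchanger@1, Catalyst change@1, Unblind@1, Blind unit@1) gives peak 21: s1:21  s2:15  s3:9  s4:3  s5:0  s6:0.
Shift Retube→2, Open exchanger→2, Catalyst change→4, Unblind→3, Blind unit→3.
Schedule Clean tubes@1, Pressure test@1, Retube@2, Open exchanger@2, Catalyst change@4, Unblind@3, Blind unit@3: s1:8  s2:9  s3:8  s4:9  s5:9  s6:5 — peak 9.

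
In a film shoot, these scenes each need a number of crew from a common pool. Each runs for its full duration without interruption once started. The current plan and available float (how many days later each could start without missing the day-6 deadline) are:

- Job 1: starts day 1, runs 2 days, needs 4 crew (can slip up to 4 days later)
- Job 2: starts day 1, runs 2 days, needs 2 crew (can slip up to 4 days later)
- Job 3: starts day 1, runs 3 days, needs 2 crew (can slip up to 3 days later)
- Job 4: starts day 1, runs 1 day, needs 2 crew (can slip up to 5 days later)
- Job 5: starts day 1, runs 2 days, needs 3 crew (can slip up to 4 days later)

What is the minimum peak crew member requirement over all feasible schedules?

5

Early-start (Job 1@1, Job 2@1, Job 3@1, Job 4@1, Job 5@1) gives peak 13: d1:13  d2:11  d3:2  d4:0  d5:0  d6:0.
Shift Job 2→3, Job 3→3, Job 4→6, Job 5→5.
Schedule Job 1@1, Job 2@3, Job 3@3, Job 4@6, Job 5@5: d1:4  d2:4  d3:4  d4:4  d5:5  d6:5 — peak 5.
Total crew member-days = 26 over 6 days ⇒ peak ≥ ⌈26/6⌉ = 5, so 5 is optimal.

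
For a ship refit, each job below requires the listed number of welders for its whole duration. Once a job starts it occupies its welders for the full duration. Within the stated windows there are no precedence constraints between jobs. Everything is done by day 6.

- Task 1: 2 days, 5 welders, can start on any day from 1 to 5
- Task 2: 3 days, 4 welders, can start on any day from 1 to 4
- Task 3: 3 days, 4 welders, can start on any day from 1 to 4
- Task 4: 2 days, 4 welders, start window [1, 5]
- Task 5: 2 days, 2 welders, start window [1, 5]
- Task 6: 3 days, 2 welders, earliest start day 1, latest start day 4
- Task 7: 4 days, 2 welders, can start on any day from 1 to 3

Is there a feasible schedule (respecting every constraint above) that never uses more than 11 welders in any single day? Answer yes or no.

yes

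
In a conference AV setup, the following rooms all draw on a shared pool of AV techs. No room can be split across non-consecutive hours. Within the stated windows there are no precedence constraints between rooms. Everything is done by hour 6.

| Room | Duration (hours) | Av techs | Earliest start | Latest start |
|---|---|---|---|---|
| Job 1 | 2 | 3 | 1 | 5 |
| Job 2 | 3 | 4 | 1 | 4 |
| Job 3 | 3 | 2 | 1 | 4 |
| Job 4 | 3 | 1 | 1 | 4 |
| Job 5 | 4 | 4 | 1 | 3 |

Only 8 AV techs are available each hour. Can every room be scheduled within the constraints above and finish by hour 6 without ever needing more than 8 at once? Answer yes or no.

Schedule Job 1@1, Job 2@1, Job 3@4, Job 4@4, Job 5@3: h1:7  h2:7  h3:8  h4:7  h5:7  h6:7 — peak 8 ≤ 8.

yes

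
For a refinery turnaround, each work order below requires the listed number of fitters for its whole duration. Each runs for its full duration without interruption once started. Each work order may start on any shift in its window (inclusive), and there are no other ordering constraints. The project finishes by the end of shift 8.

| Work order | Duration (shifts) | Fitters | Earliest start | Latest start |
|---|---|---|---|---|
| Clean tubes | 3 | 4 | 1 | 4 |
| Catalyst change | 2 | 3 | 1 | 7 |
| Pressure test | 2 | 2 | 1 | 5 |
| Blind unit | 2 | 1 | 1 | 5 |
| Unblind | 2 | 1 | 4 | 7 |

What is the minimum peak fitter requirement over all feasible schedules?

Early-start (Clean tubes@1, Catalyst change@1, Pressure test@1, Blind unit@1, Unblind@4) gives peak 10: s1:10  s2:10  s3:4  s4:1  s5:1  s6:0  s7:0  s8:0.
Shift Catalyst change→6, Pressure test→4, Blind unit→4.
Schedule Clean tubes@1, Catalyst change@6, Pressure test@4, Blind unit@4, Unblind@4: s1:4  s2:4  s3:4  s4:4  s5:4  s6:3  s7:3  s8:0 — peak 4.
Total fitter-shifts = 26 over 8 shifts ⇒ peak ≥ ⌈26/8⌉ = 4, so 4 is optimal.

4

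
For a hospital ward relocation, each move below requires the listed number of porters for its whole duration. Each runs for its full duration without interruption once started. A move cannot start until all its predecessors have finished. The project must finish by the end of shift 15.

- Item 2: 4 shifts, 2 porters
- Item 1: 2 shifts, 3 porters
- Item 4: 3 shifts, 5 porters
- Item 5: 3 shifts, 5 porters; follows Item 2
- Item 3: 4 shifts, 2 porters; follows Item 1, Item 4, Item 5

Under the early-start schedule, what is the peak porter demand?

10

Early-start schedule: Item 2@1, Item 1@1, Item 4@1, Item 5@5, Item 3@8.
Load per shift: shift 1: 10, shift 2: 10, shift 3: 7, shift 4: 2, shift 5: 5, shift 6: 5, shift 7: 5, shift 8: 2, shift 9: 2, shift 10: 2, shift 11: 2, shift 12: 0, shift 13: 0, shift 14: 0, shift 15: 0.
Peak is 10.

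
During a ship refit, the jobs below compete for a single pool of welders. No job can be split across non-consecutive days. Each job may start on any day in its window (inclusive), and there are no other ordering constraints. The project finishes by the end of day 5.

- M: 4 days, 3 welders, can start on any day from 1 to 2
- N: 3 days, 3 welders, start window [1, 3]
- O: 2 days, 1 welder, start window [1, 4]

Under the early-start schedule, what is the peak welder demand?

Early-start schedule: M@1, N@1, O@1.
Load per day: day 1: 7, day 2: 7, day 3: 6, day 4: 3, day 5: 0.
Peak is 7.

7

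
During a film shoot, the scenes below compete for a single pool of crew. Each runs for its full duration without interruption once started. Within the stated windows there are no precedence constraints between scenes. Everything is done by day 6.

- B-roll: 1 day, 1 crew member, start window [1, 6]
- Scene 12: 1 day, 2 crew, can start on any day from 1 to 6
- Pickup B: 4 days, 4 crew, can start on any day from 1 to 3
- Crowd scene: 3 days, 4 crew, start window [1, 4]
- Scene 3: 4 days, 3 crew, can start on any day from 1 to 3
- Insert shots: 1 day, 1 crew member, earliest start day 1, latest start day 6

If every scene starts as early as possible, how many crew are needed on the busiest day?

15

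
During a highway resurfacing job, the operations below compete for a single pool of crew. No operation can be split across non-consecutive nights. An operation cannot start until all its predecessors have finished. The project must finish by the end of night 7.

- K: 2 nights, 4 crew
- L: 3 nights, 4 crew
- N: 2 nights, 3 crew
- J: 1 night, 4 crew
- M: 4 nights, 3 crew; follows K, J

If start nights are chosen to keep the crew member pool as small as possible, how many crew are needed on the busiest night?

7

Early-start (K@1, L@1, N@1, J@1, M@3) gives peak 15: n1:15  n2:11  n3:7  n4:3  n5:3  n6:3  n7:0.
Shift L→4, J→3, M→4.
Schedule K@1, L@4, N@1, J@3, M@4: n1:7  n2:7  n3:4  n4:7  n5:7  n6:7  n7:3 — peak 7.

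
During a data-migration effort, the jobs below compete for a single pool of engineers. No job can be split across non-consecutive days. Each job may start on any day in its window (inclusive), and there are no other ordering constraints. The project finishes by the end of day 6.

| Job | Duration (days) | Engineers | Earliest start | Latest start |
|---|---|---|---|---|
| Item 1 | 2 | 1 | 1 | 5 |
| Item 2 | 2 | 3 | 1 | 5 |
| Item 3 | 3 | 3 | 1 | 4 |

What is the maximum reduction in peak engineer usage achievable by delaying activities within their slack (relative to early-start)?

3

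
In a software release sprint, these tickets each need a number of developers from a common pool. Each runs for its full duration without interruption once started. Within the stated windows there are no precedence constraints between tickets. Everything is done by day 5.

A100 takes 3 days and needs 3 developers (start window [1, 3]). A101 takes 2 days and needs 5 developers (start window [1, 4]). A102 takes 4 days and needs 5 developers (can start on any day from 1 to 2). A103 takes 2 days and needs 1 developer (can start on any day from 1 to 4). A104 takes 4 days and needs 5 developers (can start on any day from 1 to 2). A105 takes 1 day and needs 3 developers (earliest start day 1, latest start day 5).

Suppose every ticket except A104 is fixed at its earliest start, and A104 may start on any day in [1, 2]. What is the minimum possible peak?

19

A104@1: d1:22  d2:19  d3:13  d4:10  d5:0 → peak 22
A104@2: d1:17  d2:19  d3:13  d4:10  d5:5 → peak 19
Best is A104@2, peak 19.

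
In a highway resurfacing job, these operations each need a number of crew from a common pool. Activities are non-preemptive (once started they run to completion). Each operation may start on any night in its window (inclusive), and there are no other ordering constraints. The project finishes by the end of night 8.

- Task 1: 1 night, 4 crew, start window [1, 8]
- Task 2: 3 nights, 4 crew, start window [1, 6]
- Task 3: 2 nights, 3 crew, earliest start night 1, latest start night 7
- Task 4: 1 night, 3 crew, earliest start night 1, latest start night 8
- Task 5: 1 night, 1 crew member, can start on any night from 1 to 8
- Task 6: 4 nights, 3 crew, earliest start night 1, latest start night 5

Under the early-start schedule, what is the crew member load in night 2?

10

At early start, night 2 has: Task 2, Task 3, Task 6.
Demand: 4 + 3 + 3 = 10.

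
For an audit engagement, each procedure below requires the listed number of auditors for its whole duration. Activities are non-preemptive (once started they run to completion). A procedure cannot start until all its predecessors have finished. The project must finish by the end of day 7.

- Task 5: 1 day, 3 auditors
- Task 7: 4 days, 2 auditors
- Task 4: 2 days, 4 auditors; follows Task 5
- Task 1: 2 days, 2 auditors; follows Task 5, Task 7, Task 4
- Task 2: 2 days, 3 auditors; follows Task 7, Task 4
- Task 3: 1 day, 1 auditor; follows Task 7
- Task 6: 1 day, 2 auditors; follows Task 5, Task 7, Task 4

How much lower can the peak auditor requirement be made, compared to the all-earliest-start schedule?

Early-start peak: d1:5  d2:6  d3:6  d4:2  d5:8  d6:5  d7:0 ⇒ 8.
Leveled (Task 5@1, Task 7@1, Task 4@2, Task 1@5, Task 2@5, Task 3@5, Task 6@7): d1:5  d2:6  d3:6  d4:2  d5:6  d6:5  d7:2 ⇒ 6.
Reduction 8 − 6 = 2.

2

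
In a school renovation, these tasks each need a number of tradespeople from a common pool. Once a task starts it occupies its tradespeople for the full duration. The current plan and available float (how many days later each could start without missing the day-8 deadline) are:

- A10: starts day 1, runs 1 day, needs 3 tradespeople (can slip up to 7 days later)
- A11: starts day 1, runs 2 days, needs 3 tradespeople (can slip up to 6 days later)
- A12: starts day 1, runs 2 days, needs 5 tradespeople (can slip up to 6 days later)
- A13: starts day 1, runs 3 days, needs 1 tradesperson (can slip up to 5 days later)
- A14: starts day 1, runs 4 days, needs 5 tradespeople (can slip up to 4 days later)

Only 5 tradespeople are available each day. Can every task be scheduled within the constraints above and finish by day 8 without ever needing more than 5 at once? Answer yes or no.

Total tradesperson-days = 42; over 8 days the average is 42/8 > 5, so some day must exceed 5.

no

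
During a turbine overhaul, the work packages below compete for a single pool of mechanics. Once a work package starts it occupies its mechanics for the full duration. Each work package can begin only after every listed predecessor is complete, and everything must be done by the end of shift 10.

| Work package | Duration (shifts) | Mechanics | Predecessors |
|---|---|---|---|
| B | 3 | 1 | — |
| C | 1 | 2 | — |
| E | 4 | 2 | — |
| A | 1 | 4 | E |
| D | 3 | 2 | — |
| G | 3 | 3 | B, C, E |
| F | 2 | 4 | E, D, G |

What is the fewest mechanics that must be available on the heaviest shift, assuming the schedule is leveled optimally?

5

Early-start (B@1, C@1, E@1, A@5, D@1, G@5, F@8) gives peak 7: s1:7  s2:5  s3:5  s4:2  s5:7  s6:3  s7:3  s8:4  s9:4  s10:0.
Shift D→2, G→6, F→9.
Schedule B@1, C@1, E@1, A@5, D@2, G@6, F@9: s1:5  s2:5  s3:5  s4:4  s5:4  s6:3  s7:3  s8:3  s9:4  s10:4 — peak 5.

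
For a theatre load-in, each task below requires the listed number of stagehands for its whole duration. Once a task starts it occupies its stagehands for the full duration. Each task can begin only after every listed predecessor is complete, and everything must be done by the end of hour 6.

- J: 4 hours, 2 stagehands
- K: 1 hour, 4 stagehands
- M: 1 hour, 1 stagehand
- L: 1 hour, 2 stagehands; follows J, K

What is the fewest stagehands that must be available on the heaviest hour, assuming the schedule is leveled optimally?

4

Early-start (J@1, K@1, M@1, L@5) gives peak 7: h1:7  h2:2  h3:2  h4:2  h5:2  h6:0.
Shift K→5, L→6.
Schedule J@1, K@5, M@1, L@6: h1:3  h2:2  h3:2  h4:2  h5:4  h6:2 — peak 4.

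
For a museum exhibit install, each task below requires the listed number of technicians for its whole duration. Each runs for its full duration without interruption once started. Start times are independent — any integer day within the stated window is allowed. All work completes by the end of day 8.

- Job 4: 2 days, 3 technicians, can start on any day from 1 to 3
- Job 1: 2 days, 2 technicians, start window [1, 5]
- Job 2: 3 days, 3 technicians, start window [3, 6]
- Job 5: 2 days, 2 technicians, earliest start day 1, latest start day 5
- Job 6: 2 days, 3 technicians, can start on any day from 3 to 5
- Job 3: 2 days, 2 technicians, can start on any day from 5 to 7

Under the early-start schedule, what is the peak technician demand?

Early-start schedule: Job 4@1, Job 1@1, Job 2@3, Job 5@1, Job 6@3, Job 3@5.
Load per day: day 1: 7, day 2: 7, day 3: 6, day 4: 6, day 5: 5, day 6: 2, day 7: 0, day 8: 0.
Peak is 7.

7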